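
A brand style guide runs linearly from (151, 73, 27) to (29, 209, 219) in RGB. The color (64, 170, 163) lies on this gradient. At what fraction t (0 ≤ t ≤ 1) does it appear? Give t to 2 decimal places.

Invert the lerp on the B channel (largest span, 192): t = (163 − 27) / (219 − 27) = 136/192 = 0.70833.
Check on R: (64 − 151)/(29 − 151) = 0.7131 ✓

0.71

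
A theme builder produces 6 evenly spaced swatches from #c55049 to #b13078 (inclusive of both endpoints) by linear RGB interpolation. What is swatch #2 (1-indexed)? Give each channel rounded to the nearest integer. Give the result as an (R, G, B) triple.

With 6 swatches and endpoints inclusive, swatch 2 sits at t = (2 − 1)/(6 − 1) = 1/5 ≈ 0.2.
#c55049 → (197, 80, 73); #b13078 → (177, 48, 120).
R = 197 + 0.2 × (177 − 197) = 193 → 193
G = 80 + 0.2 × (48 − 80) = 73.6 → 74
B = 73 + 0.2 × (120 − 73) = 82.4 → 82

(193, 74, 82)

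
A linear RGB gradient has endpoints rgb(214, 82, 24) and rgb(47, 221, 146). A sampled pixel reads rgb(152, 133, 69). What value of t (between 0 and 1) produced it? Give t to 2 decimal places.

0.37

Invert the lerp on the R channel (largest span, 167): t = (152 − 214) / (47 − 214) = -62/-167 = 0.37126.
Check on G: (133 − 82)/(221 − 82) = 0.3669 ✓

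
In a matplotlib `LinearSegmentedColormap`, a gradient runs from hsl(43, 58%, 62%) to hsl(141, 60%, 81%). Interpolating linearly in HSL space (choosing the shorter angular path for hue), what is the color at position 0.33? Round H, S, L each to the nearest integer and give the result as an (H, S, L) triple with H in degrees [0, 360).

Hue arc: Δh = 141 − 43 = 98° (|Δh| ≤ 180, already the shorter path).
H = 43 + 0.33 × (98) = 75.34 → 75°
S = 58 + 0.33 × (60 − 58) = 58.66 → 59%
L = 62 + 0.33 × (81 − 62) = 68.27 → 68%

(75, 59, 68)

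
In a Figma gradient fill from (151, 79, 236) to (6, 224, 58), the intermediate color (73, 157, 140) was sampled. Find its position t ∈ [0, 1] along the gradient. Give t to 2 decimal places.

0.54

Invert the lerp on the B channel (largest span, 178): t = (140 − 236) / (58 − 236) = -96/-178 = 0.53933.
Check on R: (73 − 151)/(6 − 151) = 0.5379 ✓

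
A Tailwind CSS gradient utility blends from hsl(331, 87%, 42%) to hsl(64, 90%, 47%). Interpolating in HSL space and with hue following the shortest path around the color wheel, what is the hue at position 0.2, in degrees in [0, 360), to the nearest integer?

Hue: 64 − 331 = -267°, but |-267| > 180 so the shorter arc goes the other way: Δh = -267 + 360 = 93°.
H = 331 + 0.2 × (93) = 349.6 → 350°

350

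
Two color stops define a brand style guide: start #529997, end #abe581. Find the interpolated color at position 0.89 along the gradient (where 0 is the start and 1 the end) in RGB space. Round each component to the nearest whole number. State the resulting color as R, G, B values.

#529997 → (82, 153, 151); #abe581 → (171, 229, 129).
R = 82 + 0.89 × (171 − 82) = 82 + 0.89 × 89 = 161.21 → 161
G = 153 + 0.89 × (229 − 153) = 153 + 0.89 × 76 = 220.64 → 221
B = 151 + 0.89 × (129 − 151) = 151 + 0.89 × -22 = 131.42 → 131
So the blended color is (161, 221, 131), about #a1dd83.

(161, 221, 131)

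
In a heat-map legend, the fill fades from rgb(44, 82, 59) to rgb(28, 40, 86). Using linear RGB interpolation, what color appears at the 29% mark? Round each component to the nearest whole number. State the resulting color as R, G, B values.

29% corresponds to t = 0.29.
R = 44 + 0.29 × (28 − 44) = 44 + 0.29 × -16 = 39.36 → 39
G = 82 + 0.29 × (40 − 82) = 82 + 0.29 × -42 = 69.82 → 70
B = 59 + 0.29 × (86 − 59) = 59 + 0.29 × 27 = 66.83 → 67

(39, 70, 67)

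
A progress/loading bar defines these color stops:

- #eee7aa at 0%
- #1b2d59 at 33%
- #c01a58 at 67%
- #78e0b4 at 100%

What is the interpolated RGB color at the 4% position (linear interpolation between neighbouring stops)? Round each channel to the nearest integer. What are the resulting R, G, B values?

4% lies between the 0% and 33% stops, so the local fraction is t = (4 − 0)/(33 − 0) = 4/33 ≈ 0.1212.
#eee7aa → (238, 231, 170); #1b2d59 → (27, 45, 89).
R = 238 + 0.1212 × (27 − 238) = 212.427 → 212
G = 231 + 0.1212 × (45 − 231) = 208.457 → 208
B = 170 + 0.1212 × (89 − 170) = 160.183 → 160

(212, 208, 160)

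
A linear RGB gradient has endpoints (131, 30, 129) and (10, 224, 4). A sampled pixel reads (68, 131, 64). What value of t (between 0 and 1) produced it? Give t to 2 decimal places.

0.52

Invert the lerp on the G channel (largest span, 194): t = (131 − 30) / (224 − 30) = 101/194 = 0.52062.
Check on R: (68 − 131)/(10 − 131) = 0.5207 ✓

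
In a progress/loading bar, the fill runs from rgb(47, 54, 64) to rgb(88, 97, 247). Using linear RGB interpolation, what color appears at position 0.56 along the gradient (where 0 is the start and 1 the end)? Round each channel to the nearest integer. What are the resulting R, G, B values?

(70, 78, 166)

R = 47 + 0.56 × (88 − 47) = 47 + 0.56 × 41 = 69.96 → 70
G = 54 + 0.56 × (97 − 54) = 54 + 0.56 × 43 = 78.08 → 78
B = 64 + 0.56 × (247 − 64) = 64 + 0.56 × 183 = 166.48 → 166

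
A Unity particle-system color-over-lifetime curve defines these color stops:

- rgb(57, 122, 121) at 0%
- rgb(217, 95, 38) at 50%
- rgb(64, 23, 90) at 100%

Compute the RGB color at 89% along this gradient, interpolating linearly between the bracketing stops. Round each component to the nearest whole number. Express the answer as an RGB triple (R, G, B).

(98, 39, 79)

89% lies between the 50% and 100% stops, so the local fraction is t = (89 − 50)/(100 − 50) = 39/50 ≈ 0.78.
R = 217 + 0.78 × (64 − 217) = 97.66 → 98
G = 95 + 0.78 × (23 − 95) = 38.84 → 39
B = 38 + 0.78 × (90 − 38) = 78.56 → 79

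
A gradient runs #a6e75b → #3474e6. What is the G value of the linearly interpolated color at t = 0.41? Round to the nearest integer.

G₁ = 231 (from #a6e75b), G₂ = 116 (from #3474e6).
G = 231 + 0.41 × (116 − 231) = 183.85 → 184

184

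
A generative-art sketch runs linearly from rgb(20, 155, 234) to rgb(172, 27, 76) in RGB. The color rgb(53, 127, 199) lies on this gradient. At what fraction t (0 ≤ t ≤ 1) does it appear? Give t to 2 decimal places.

0.22

Invert the lerp on the B channel (largest span, 158): t = (199 − 234) / (76 − 234) = -35/-158 = 0.22152.
Check on R: (53 − 20)/(172 − 20) = 0.2171 ✓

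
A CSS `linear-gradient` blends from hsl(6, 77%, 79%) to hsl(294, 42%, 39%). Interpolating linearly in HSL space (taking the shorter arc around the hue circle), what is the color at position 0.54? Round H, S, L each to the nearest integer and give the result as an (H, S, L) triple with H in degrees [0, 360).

Hue: 294 − 6 = 288°, but |288| > 180 so the shorter arc goes the other way: Δh = 288 − 360 = -72°.
H = 6 + 0.54 × (-72) = -32.88 → -33 → -33 mod 360 = 327°
S = 77 + 0.54 × (42 − 77) = 58.1 → 58%
L = 79 + 0.54 × (39 − 79) = 57.4 → 57%

(327, 58, 57)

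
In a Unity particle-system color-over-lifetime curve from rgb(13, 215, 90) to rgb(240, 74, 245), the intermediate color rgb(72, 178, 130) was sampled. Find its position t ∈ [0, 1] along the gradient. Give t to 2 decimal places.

Invert the lerp on the R channel (largest span, 227): t = (72 − 13) / (240 − 13) = 59/227 = 0.25991.
Check on G: (178 − 215)/(74 − 215) = 0.2624 ✓

0.26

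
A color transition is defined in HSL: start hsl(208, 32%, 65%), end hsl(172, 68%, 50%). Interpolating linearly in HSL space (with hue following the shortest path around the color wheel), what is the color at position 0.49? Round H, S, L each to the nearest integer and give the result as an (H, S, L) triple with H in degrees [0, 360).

Hue arc: Δh = 172 − 208 = -36° (|Δh| ≤ 180, already the shorter path).
H = 208 + 0.49 × (-36) = 190.36 → 190°
S = 32 + 0.49 × (68 − 32) = 49.64 → 50%
L = 65 + 0.49 × (50 − 65) = 57.65 → 58%

(190, 50, 58)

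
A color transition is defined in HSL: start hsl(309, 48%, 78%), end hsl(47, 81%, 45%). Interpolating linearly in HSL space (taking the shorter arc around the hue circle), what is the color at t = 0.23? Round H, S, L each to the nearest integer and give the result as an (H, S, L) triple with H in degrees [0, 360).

Hue: 47 − 309 = -262°, but |-262| > 180 so the shorter arc goes the other way: Δh = -262 + 360 = 98°.
H = 309 + 0.23 × (98) = 331.54 → 332°
S = 48 + 0.23 × (81 − 48) = 55.59 → 56%
L = 78 + 0.23 × (45 − 78) = 70.41 → 70%

(332, 56, 70)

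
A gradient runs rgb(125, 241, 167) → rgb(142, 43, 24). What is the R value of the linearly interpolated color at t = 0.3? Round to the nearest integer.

R = 125 + 0.3 × (142 − 125) = 130.1 → 130

130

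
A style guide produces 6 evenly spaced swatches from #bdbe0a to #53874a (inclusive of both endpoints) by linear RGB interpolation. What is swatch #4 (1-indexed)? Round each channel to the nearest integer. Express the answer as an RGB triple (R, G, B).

(125, 157, 48)

With 6 swatches and endpoints inclusive, swatch 4 sits at t = (4 − 1)/(6 − 1) = 3/5 ≈ 0.6.
#bdbe0a → (189, 190, 10); #53874a → (83, 135, 74).
R = 189 + 0.6 × (83 − 189) = 125.4 → 125
G = 190 + 0.6 × (135 − 190) = 157 → 157
B = 10 + 0.6 × (74 − 10) = 48.4 → 48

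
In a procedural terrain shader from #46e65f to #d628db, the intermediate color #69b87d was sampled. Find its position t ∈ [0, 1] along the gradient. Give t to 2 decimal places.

Invert the lerp on the G channel (largest span, 190): t = (184 − 230) / (40 − 230) = -46/-190 = 0.24211.
Check on R: (105 − 70)/(214 − 70) = 0.2431 ✓

0.24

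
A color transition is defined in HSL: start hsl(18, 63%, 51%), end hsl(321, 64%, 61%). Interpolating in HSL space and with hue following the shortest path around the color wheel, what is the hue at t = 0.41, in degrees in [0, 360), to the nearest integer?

355

Hue: 321 − 18 = 303°, but |303| > 180 so the shorter arc goes the other way: Δh = 303 − 360 = -57°.
H = 18 + 0.41 × (-57) = -5.37 → -5 → -5 mod 360 = 355°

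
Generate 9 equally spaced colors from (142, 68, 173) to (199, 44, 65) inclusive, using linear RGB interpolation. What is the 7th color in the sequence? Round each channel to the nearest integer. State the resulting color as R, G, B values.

With 9 swatches and endpoints inclusive, swatch 7 sits at t = (7 − 1)/(9 − 1) = 6/8 ≈ 0.75.
R = 142 + 0.75 × (199 − 142) = 184.75 → 185
G = 68 + 0.75 × (44 − 68) = 50 → 50
B = 173 + 0.75 × (65 − 173) = 92 → 92

(185, 50, 92)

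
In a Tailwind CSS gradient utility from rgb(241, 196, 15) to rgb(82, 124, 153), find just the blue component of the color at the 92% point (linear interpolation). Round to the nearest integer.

142

B = 15 + 0.92 × (153 − 15) = 141.96 → 142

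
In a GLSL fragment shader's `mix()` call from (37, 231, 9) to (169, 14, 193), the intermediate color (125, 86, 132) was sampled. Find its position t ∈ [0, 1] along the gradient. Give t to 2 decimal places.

0.67

Invert the lerp on the G channel (largest span, 217): t = (86 − 231) / (14 − 231) = -145/-217 = 0.6682.
Check on R: (125 − 37)/(169 − 37) = 0.6667 ✓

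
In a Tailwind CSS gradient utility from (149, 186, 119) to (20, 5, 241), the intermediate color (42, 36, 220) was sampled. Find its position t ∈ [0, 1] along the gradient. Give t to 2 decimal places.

0.83

Invert the lerp on the G channel (largest span, 181): t = (36 − 186) / (5 − 186) = -150/-181 = 0.82873.
Check on R: (42 − 149)/(20 − 149) = 0.8295 ✓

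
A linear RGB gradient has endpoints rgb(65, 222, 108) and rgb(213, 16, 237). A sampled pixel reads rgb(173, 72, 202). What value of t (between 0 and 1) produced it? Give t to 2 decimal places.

Invert the lerp on the G channel (largest span, 206): t = (72 − 222) / (16 − 222) = -150/-206 = 0.72816.
Check on R: (173 − 65)/(213 − 65) = 0.7297 ✓

0.73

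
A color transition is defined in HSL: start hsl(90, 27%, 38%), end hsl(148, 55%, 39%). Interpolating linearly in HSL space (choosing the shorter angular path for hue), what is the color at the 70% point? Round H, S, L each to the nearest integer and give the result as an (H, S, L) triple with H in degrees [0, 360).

Hue arc: Δh = 148 − 90 = 58° (|Δh| ≤ 180, already the shorter path).
H = 90 + 0.7 × (58) = 130.6 → 131°
S = 27 + 0.7 × (55 − 27) = 46.6 → 47%
L = 38 + 0.7 × (39 − 38) = 38.7 → 39%

(131, 47, 39)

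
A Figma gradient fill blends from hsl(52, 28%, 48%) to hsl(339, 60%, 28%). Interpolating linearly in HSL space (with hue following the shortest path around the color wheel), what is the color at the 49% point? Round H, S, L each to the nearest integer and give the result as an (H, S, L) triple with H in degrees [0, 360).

Hue: 339 − 52 = 287°, but |287| > 180 so the shorter arc goes the other way: Δh = 287 − 360 = -73°.
H = 52 + 0.49 × (-73) = 16.23 → 16°
S = 28 + 0.49 × (60 − 28) = 43.68 → 44%
L = 48 + 0.49 × (28 − 48) = 38.2 → 38%

(16, 44, 38)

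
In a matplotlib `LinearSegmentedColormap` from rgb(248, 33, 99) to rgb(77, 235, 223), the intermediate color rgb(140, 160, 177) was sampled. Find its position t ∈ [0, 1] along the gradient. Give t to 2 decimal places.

0.63

Invert the lerp on the G channel (largest span, 202): t = (160 − 33) / (235 − 33) = 127/202 = 0.62871.
Check on R: (140 − 248)/(77 − 248) = 0.6316 ✓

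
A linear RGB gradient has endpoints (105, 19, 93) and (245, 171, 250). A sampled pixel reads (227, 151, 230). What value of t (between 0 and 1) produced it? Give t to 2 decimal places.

Invert the lerp on the B channel (largest span, 157): t = (230 − 93) / (250 − 93) = 137/157 = 0.87261.
Check on R: (227 − 105)/(245 − 105) = 0.8714 ✓

0.87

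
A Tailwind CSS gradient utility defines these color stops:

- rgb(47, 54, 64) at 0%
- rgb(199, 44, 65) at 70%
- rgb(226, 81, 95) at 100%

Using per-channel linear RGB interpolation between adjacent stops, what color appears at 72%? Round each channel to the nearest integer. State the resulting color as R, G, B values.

72% lies between the 70% and 100% stops, so the local fraction is t = (72 − 70)/(100 − 70) = 2/30 ≈ 0.0667.
R = 199 + 0.0667 × (226 − 199) = 200.801 → 201
G = 44 + 0.0667 × (81 − 44) = 46.468 → 46
B = 65 + 0.0667 × (95 − 65) = 67.001 → 67

(201, 46, 67)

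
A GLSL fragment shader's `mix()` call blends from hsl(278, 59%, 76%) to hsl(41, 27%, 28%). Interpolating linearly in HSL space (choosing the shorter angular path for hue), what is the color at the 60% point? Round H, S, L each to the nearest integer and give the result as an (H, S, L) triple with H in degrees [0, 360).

(352, 40, 47)

Hue: 41 − 278 = -237°, but |-237| > 180 so the shorter arc goes the other way: Δh = -237 + 360 = 123°.
H = 278 + 0.6 × (123) = 351.8 → 352°
S = 59 + 0.6 × (27 − 59) = 39.8 → 40%
L = 76 + 0.6 × (28 − 76) = 47.2 → 47%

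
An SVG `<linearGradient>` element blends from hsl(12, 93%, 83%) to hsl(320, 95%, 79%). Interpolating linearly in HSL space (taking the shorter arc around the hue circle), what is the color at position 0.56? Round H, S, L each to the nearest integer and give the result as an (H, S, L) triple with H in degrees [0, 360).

(343, 94, 81)

Hue: 320 − 12 = 308°, but |308| > 180 so the shorter arc goes the other way: Δh = 308 − 360 = -52°.
H = 12 + 0.56 × (-52) = -17.12 → -17 → -17 mod 360 = 343°
S = 93 + 0.56 × (95 − 93) = 94.12 → 94%
L = 83 + 0.56 × (79 − 83) = 80.76 → 81%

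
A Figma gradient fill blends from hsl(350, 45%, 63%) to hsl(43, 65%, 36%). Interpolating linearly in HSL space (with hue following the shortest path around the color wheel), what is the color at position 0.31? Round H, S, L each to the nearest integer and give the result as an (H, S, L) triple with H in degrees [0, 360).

Hue: 43 − 350 = -307°, but |-307| > 180 so the shorter arc goes the other way: Δh = -307 + 360 = 53°.
H = 350 + 0.31 × (53) = 366.43 → 366 → 366 mod 360 = 6°
S = 45 + 0.31 × (65 − 45) = 51.2 → 51%
L = 63 + 0.31 × (36 − 63) = 54.63 → 55%

(6, 51, 55)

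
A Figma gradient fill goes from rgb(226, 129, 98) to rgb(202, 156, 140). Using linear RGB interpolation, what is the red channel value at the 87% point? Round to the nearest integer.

205

R = 226 + 0.87 × (202 − 226) = 205.12 → 205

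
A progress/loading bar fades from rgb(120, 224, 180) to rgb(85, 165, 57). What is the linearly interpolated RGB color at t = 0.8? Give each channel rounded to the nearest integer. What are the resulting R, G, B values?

R = 120 + 0.8 × (85 − 120) = 120 + 0.8 × -35 = 92 → 92
G = 224 + 0.8 × (165 − 224) = 224 + 0.8 × -59 = 176.8 → 177
B = 180 + 0.8 × (57 − 180) = 180 + 0.8 × -123 = 81.6 → 82

(92, 177, 82)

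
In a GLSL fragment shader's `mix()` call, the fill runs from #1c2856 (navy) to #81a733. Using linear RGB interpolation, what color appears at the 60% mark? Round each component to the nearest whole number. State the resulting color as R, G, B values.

#1c2856 → (28, 40, 86); #81a733 → (129, 167, 51).
60% corresponds to t = 0.6.
R = 28 + 0.6 × (129 − 28) = 28 + 0.6 × 101 = 88.6 → 89
G = 40 + 0.6 × (167 − 40) = 40 + 0.6 × 127 = 116.2 → 116
B = 86 + 0.6 × (51 − 86) = 86 + 0.6 × -35 = 65 → 65

(89, 116, 65)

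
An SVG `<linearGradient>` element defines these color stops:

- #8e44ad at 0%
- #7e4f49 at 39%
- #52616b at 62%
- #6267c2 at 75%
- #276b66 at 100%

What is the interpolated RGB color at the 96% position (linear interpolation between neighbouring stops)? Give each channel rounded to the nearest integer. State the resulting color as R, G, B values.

(48, 106, 117)

96% lies between the 75% and 100% stops, so the local fraction is t = (96 − 75)/(100 − 75) = 21/25 ≈ 0.84.
#6267c2 → (98, 103, 194); #276b66 → (39, 107, 102).
R = 98 + 0.84 × (39 − 98) = 48.44 → 48
G = 103 + 0.84 × (107 − 103) = 106.36 → 106
B = 194 + 0.84 × (102 − 194) = 116.72 → 117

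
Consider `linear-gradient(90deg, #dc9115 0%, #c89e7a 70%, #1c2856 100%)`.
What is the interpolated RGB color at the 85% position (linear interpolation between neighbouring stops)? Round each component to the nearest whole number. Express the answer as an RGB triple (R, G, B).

(114, 99, 104)

85% lies between the 70% and 100% stops, so the local fraction is t = (85 − 70)/(100 − 70) = 15/30 ≈ 0.5.
#c89e7a → (200, 158, 122); #1c2856 → (28, 40, 86).
R = 200 + 0.5 × (28 − 200) = 114 → 114
G = 158 + 0.5 × (40 − 158) = 99 → 99
B = 122 + 0.5 × (86 − 122) = 104 → 104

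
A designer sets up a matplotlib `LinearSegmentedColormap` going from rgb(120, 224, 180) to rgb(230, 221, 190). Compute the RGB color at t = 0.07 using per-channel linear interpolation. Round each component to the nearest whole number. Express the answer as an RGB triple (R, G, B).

R = 120 + 0.07 × (230 − 120) = 120 + 0.07 × 110 = 127.7 → 128
G = 224 + 0.07 × (221 − 224) = 224 + 0.07 × -3 = 223.79 → 224
B = 180 + 0.07 × (190 − 180) = 180 + 0.07 × 10 = 180.7 → 181

(128, 224, 181)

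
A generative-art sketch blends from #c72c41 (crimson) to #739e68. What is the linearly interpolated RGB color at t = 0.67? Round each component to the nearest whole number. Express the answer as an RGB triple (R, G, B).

#c72c41 → (199, 44, 65); #739e68 → (115, 158, 104).
R = 199 + 0.67 × (115 − 199) = 199 + 0.67 × -84 = 142.72 → 143
G = 44 + 0.67 × (158 − 44) = 44 + 0.67 × 114 = 120.38 → 120
B = 65 + 0.67 × (104 − 65) = 65 + 0.67 × 39 = 91.13 → 91
So the blended color is (143, 120, 91), about #8f785b.

(143, 120, 91)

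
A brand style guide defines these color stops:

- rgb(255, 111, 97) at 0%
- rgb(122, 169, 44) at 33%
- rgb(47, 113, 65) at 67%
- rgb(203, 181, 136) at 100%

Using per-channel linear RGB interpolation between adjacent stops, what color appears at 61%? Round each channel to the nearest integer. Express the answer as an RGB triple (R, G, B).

(60, 123, 61)

61% lies between the 33% and 67% stops, so the local fraction is t = (61 − 33)/(67 − 33) = 28/34 ≈ 0.8235.
R = 122 + 0.8235 × (47 − 122) = 60.237 → 60
G = 169 + 0.8235 × (113 − 169) = 122.884 → 123
B = 44 + 0.8235 × (65 − 44) = 61.294 → 61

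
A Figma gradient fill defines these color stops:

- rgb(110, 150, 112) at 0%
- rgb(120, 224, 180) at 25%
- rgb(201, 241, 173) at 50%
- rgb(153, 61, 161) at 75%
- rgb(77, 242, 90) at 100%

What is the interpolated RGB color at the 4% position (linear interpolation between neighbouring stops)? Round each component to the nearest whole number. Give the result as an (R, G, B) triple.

(112, 162, 123)

4% lies between the 0% and 25% stops, so the local fraction is t = (4 − 0)/(25 − 0) = 4/25 ≈ 0.16.
R = 110 + 0.16 × (120 − 110) = 111.6 → 112
G = 150 + 0.16 × (224 − 150) = 161.84 → 162
B = 112 + 0.16 × (180 − 112) = 122.88 → 123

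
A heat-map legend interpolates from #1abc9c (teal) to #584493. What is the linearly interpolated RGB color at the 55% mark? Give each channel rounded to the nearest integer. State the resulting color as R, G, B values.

(60, 122, 151)

#1abc9c → (26, 188, 156); #584493 → (88, 68, 147).
55% corresponds to t = 0.55.
R = 26 + 0.55 × (88 − 26) = 26 + 0.55 × 62 = 60.1 → 60
G = 188 + 0.55 × (68 − 188) = 188 + 0.55 × -120 = 122 → 122
B = 156 + 0.55 × (147 − 156) = 156 + 0.55 × -9 = 151.05 → 151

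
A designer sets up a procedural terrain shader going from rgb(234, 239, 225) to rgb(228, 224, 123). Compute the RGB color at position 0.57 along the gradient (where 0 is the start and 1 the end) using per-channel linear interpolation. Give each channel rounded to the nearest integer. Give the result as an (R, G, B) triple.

R = 234 + 0.57 × (228 − 234) = 234 + 0.57 × -6 = 230.58 → 231
G = 239 + 0.57 × (224 − 239) = 239 + 0.57 × -15 = 230.45 → 230
B = 225 + 0.57 × (123 − 225) = 225 + 0.57 × -102 = 166.86 → 167

(231, 230, 167)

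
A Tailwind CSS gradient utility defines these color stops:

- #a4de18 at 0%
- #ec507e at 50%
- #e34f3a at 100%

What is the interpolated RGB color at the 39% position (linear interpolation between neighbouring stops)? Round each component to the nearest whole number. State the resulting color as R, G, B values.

(220, 111, 104)

39% lies between the 0% and 50% stops, so the local fraction is t = (39 − 0)/(50 − 0) = 39/50 ≈ 0.78.
#a4de18 → (164, 222, 24); #ec507e → (236, 80, 126).
R = 164 + 0.78 × (236 − 164) = 220.16 → 220
G = 222 + 0.78 × (80 − 222) = 111.24 → 111
B = 24 + 0.78 × (126 − 24) = 103.56 → 104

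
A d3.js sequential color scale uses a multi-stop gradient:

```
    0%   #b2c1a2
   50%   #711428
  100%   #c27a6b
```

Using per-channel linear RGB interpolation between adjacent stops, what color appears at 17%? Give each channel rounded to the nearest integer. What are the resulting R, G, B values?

17% lies between the 0% and 50% stops, so the local fraction is t = (17 − 0)/(50 − 0) = 17/50 ≈ 0.34.
#b2c1a2 → (178, 193, 162); #711428 → (113, 20, 40).
R = 178 + 0.34 × (113 − 178) = 155.9 → 156
G = 193 + 0.34 × (20 − 193) = 134.18 → 134
B = 162 + 0.34 × (40 − 162) = 120.52 → 121

(156, 134, 121)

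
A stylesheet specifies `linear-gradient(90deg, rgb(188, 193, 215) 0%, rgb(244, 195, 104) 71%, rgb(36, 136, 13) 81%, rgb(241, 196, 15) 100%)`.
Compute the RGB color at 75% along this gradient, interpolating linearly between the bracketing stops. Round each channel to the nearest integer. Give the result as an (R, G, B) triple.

75% lies between the 71% and 81% stops, so the local fraction is t = (75 − 71)/(81 − 71) = 4/10 ≈ 0.4.
R = 244 + 0.4 × (36 − 244) = 160.8 → 161
G = 195 + 0.4 × (136 − 195) = 171.4 → 171
B = 104 + 0.4 × (13 − 104) = 67.6 → 68

(161, 171, 68)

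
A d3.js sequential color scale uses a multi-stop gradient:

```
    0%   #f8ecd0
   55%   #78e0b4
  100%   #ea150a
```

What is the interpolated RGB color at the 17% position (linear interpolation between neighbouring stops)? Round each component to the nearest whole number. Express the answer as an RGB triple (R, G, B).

17% lies between the 0% and 55% stops, so the local fraction is t = (17 − 0)/(55 − 0) = 17/55 ≈ 0.3091.
#f8ecd0 → (248, 236, 208); #78e0b4 → (120, 224, 180).
R = 248 + 0.3091 × (120 − 248) = 208.435 → 208
G = 236 + 0.3091 × (224 − 236) = 232.291 → 232
B = 208 + 0.3091 × (180 − 208) = 199.345 → 199

(208, 232, 199)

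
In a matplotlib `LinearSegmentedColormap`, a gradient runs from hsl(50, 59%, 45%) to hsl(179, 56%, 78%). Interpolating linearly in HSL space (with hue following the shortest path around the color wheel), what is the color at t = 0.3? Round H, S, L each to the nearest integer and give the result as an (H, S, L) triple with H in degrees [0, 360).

(89, 58, 55)

Hue arc: Δh = 179 − 50 = 129° (|Δh| ≤ 180, already the shorter path).
H = 50 + 0.3 × (129) = 88.7 → 89°
S = 59 + 0.3 × (56 − 59) = 58.1 → 58%
L = 45 + 0.3 × (78 − 45) = 54.9 → 55%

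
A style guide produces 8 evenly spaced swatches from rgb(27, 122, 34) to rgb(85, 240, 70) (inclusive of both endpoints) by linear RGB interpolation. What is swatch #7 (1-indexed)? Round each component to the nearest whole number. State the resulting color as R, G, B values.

(77, 223, 65)

With 8 swatches and endpoints inclusive, swatch 7 sits at t = (7 − 1)/(8 − 1) = 6/7 ≈ 0.8571.
R = 27 + 0.8571 × (85 − 27) = 76.712 → 77
G = 122 + 0.8571 × (240 − 122) = 223.138 → 223
B = 34 + 0.8571 × (70 − 34) = 64.856 → 65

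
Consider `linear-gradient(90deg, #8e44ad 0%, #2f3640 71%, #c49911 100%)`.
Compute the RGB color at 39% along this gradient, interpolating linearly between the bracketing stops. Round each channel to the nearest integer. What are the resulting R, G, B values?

(90, 60, 113)

39% lies between the 0% and 71% stops, so the local fraction is t = (39 − 0)/(71 − 0) = 39/71 ≈ 0.5493.
#8e44ad → (142, 68, 173); #2f3640 → (47, 54, 64).
R = 142 + 0.5493 × (47 − 142) = 89.816 → 90
G = 68 + 0.5493 × (54 − 68) = 60.31 → 60
B = 173 + 0.5493 × (64 − 173) = 113.126 → 113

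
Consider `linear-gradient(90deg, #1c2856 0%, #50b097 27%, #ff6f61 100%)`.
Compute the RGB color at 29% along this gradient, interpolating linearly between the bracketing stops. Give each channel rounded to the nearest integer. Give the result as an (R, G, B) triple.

29% lies between the 27% and 100% stops, so the local fraction is t = (29 − 27)/(100 − 27) = 2/73 ≈ 0.0274.
#50b097 → (80, 176, 151); #ff6f61 → (255, 111, 97).
R = 80 + 0.0274 × (255 − 80) = 84.795 → 85
G = 176 + 0.0274 × (111 − 176) = 174.219 → 174
B = 151 + 0.0274 × (97 − 151) = 149.52 → 150

(85, 174, 150)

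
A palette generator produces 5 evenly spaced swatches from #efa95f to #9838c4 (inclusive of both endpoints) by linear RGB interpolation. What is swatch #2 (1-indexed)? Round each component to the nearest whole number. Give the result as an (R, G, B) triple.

With 5 swatches and endpoints inclusive, swatch 2 sits at t = (2 − 1)/(5 − 1) = 1/4 ≈ 0.25.
#efa95f → (239, 169, 95); #9838c4 → (152, 56, 196).
R = 239 + 0.25 × (152 − 239) = 217.25 → 217
G = 169 + 0.25 × (56 − 169) = 140.75 → 141
B = 95 + 0.25 × (196 − 95) = 120.25 → 120

(217, 141, 120)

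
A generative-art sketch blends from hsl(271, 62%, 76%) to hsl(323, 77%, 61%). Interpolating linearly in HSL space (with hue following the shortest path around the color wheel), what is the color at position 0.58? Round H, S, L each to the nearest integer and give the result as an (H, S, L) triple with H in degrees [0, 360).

(301, 71, 67)

Hue arc: Δh = 323 − 271 = 52° (|Δh| ≤ 180, already the shorter path).
H = 271 + 0.58 × (52) = 301.16 → 301°
S = 62 + 0.58 × (77 − 62) = 70.7 → 71%
L = 76 + 0.58 × (61 − 76) = 67.3 → 67%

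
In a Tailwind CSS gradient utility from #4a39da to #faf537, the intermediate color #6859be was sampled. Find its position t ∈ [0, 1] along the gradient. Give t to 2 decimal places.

0.17

Invert the lerp on the G channel (largest span, 188): t = (89 − 57) / (245 − 57) = 32/188 = 0.17021.
Check on R: (104 − 74)/(250 − 74) = 0.1705 ✓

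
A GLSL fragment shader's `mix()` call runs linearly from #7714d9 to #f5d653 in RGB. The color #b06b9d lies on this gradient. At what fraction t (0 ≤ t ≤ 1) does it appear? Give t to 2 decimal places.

Invert the lerp on the G channel (largest span, 194): t = (107 − 20) / (214 − 20) = 87/194 = 0.44845.
Check on R: (176 − 119)/(245 − 119) = 0.4524 ✓

0.45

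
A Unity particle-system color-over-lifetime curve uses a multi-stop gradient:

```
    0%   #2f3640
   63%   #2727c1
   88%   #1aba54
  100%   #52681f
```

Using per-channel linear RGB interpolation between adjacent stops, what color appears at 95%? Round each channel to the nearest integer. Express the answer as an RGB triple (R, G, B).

(59, 138, 53)

95% lies between the 88% and 100% stops, so the local fraction is t = (95 − 88)/(100 − 88) = 7/12 ≈ 0.5833.
#1aba54 → (26, 186, 84); #52681f → (82, 104, 31).
R = 26 + 0.5833 × (82 − 26) = 58.665 → 59
G = 186 + 0.5833 × (104 − 186) = 138.169 → 138
B = 84 + 0.5833 × (31 − 84) = 53.085 → 53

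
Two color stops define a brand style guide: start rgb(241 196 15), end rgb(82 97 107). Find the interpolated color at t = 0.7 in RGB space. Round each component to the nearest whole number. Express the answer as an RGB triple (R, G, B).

R = 241 + 0.7 × (82 − 241) = 241 + 0.7 × -159 = 129.7 → 130
G = 196 + 0.7 × (97 − 196) = 196 + 0.7 × -99 = 126.7 → 127
B = 15 + 0.7 × (107 − 15) = 15 + 0.7 × 92 = 79.4 → 79
So the blended color is (130, 127, 79), about #827f4f.

(130, 127, 79)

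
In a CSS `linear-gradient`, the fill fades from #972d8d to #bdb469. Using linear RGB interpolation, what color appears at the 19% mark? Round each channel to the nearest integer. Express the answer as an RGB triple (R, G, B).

(158, 71, 134)

#972d8d → (151, 45, 141); #bdb469 → (189, 180, 105).
19% corresponds to t = 0.19.
R = 151 + 0.19 × (189 − 151) = 151 + 0.19 × 38 = 158.22 → 158
G = 45 + 0.19 × (180 − 45) = 45 + 0.19 × 135 = 70.65 → 71
B = 141 + 0.19 × (105 − 141) = 141 + 0.19 × -36 = 134.16 → 134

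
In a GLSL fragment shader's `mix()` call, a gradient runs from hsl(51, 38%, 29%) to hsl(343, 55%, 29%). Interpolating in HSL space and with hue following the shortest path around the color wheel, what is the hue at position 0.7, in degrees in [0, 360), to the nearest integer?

3

Hue: 343 − 51 = 292°, but |292| > 180 so the shorter arc goes the other way: Δh = 292 − 360 = -68°.
H = 51 + 0.7 × (-68) = 3.4 → 3°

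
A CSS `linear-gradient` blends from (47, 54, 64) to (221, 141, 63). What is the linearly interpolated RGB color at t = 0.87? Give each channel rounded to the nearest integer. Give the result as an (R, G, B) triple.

R = 47 + 0.87 × (221 − 47) = 47 + 0.87 × 174 = 198.38 → 198
G = 54 + 0.87 × (141 − 54) = 54 + 0.87 × 87 = 129.69 → 130
B = 64 + 0.87 × (63 − 64) = 64 + 0.87 × -1 = 63.13 → 63
So the blended color is (198, 130, 63), about #c6823f.

(198, 130, 63)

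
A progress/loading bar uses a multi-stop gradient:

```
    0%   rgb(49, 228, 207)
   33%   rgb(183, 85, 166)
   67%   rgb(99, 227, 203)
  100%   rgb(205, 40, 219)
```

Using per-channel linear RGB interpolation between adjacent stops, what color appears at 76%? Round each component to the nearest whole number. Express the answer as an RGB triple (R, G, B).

(128, 176, 207)

76% lies between the 67% and 100% stops, so the local fraction is t = (76 − 67)/(100 − 67) = 9/33 ≈ 0.2727.
R = 99 + 0.2727 × (205 − 99) = 127.906 → 128
G = 227 + 0.2727 × (40 − 227) = 176.005 → 176
B = 203 + 0.2727 × (219 − 203) = 207.363 → 207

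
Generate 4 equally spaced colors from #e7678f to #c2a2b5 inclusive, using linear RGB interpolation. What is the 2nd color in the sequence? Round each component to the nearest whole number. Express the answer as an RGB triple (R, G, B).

With 4 swatches and endpoints inclusive, swatch 2 sits at t = (2 − 1)/(4 − 1) = 1/3 ≈ 0.3333.
#e7678f → (231, 103, 143); #c2a2b5 → (194, 162, 181).
R = 231 + 0.3333 × (194 − 231) = 218.668 → 219
G = 103 + 0.3333 × (162 − 103) = 122.665 → 123
B = 143 + 0.3333 × (181 − 143) = 155.665 → 156

(219, 123, 156)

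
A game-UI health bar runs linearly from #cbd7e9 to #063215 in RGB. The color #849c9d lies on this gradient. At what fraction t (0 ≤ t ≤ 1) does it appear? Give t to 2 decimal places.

Invert the lerp on the B channel (largest span, 212): t = (157 − 233) / (21 − 233) = -76/-212 = 0.35849.
Check on R: (132 − 203)/(6 − 203) = 0.3604 ✓

0.36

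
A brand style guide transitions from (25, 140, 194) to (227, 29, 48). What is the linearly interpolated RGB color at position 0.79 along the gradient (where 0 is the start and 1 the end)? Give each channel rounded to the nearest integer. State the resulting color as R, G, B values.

(185, 52, 79)

R = 25 + 0.79 × (227 − 25) = 25 + 0.79 × 202 = 184.58 → 185
G = 140 + 0.79 × (29 − 140) = 140 + 0.79 × -111 = 52.31 → 52
B = 194 + 0.79 × (48 − 194) = 194 + 0.79 × -146 = 78.66 → 79
So the blended color is (185, 52, 79), about #b9344f.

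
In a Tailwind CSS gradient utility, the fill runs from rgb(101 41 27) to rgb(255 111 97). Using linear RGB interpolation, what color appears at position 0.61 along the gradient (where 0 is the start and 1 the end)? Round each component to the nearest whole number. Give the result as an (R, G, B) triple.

(195, 84, 70)

R = 101 + 0.61 × (255 − 101) = 101 + 0.61 × 154 = 194.94 → 195
G = 41 + 0.61 × (111 − 41) = 41 + 0.61 × 70 = 83.7 → 84
B = 27 + 0.61 × (97 − 27) = 27 + 0.61 × 70 = 69.7 → 70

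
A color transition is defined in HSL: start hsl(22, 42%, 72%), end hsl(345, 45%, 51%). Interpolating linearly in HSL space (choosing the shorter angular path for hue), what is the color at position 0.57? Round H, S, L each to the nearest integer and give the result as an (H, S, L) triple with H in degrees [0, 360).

(1, 44, 60)

Hue: 345 − 22 = 323°, but |323| > 180 so the shorter arc goes the other way: Δh = 323 − 360 = -37°.
H = 22 + 0.57 × (-37) = 0.91 → 1°
S = 42 + 0.57 × (45 − 42) = 43.71 → 44%
L = 72 + 0.57 × (51 − 72) = 60.03 → 60%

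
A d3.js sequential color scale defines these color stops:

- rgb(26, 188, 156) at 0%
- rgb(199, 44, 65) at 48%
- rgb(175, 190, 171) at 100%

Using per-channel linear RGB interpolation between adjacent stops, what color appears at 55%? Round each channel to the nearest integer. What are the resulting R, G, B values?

(196, 64, 79)

55% lies between the 48% and 100% stops, so the local fraction is t = (55 − 48)/(100 − 48) = 7/52 ≈ 0.1346.
R = 199 + 0.1346 × (175 − 199) = 195.77 → 196
G = 44 + 0.1346 × (190 − 44) = 63.652 → 64
B = 65 + 0.1346 × (171 − 65) = 79.268 → 79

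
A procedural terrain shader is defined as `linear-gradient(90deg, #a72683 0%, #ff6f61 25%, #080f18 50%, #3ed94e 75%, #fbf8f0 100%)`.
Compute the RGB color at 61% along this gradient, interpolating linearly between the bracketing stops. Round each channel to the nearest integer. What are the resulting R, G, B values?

61% lies between the 50% and 75% stops, so the local fraction is t = (61 − 50)/(75 − 50) = 11/25 ≈ 0.44.
#080f18 → (8, 15, 24); #3ed94e → (62, 217, 78).
R = 8 + 0.44 × (62 − 8) = 31.76 → 32
G = 15 + 0.44 × (217 − 15) = 103.88 → 104
B = 24 + 0.44 × (78 − 24) = 47.76 → 48

(32, 104, 48)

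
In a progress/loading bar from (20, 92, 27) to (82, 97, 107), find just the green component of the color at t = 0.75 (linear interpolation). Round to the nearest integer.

96

G = 92 + 0.75 × (97 − 92) = 95.75 → 96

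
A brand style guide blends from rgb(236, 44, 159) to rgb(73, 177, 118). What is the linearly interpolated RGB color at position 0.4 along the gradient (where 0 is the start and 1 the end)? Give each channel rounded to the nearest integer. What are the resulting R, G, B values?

(171, 97, 143)

R = 236 + 0.4 × (73 − 236) = 236 + 0.4 × -163 = 170.8 → 171
G = 44 + 0.4 × (177 − 44) = 44 + 0.4 × 133 = 97.2 → 97
B = 159 + 0.4 × (118 − 159) = 159 + 0.4 × -41 = 142.6 → 143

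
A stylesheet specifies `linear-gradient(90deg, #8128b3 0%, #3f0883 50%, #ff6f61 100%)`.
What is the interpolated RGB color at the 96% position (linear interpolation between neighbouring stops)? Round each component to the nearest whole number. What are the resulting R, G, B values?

96% lies between the 50% and 100% stops, so the local fraction is t = (96 − 50)/(100 − 50) = 46/50 ≈ 0.92.
#3f0883 → (63, 8, 131); #ff6f61 → (255, 111, 97).
R = 63 + 0.92 × (255 − 63) = 239.64 → 240
G = 8 + 0.92 × (111 − 8) = 102.76 → 103
B = 131 + 0.92 × (97 − 131) = 99.72 → 100

(240, 103, 100)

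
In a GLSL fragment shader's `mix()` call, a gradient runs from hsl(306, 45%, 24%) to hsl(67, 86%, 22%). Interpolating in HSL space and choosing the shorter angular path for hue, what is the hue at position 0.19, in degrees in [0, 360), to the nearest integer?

Hue: 67 − 306 = -239°, but |-239| > 180 so the shorter arc goes the other way: Δh = -239 + 360 = 121°.
H = 306 + 0.19 × (121) = 328.99 → 329°

329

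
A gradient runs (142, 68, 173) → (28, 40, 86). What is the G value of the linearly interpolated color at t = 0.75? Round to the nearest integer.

G = 68 + 0.75 × (40 − 68) = 47 → 47

47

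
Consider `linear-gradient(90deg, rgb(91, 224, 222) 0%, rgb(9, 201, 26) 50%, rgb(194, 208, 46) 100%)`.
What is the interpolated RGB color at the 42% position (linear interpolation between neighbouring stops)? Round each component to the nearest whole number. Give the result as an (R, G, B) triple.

(22, 205, 57)

42% lies between the 0% and 50% stops, so the local fraction is t = (42 − 0)/(50 − 0) = 42/50 ≈ 0.84.
R = 91 + 0.84 × (9 − 91) = 22.12 → 22
G = 224 + 0.84 × (201 − 224) = 204.68 → 205
B = 222 + 0.84 × (26 − 222) = 57.36 → 57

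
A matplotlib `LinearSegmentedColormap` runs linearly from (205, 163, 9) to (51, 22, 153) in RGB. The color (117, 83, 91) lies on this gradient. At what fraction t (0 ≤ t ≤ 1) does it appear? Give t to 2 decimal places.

0.57

Invert the lerp on the R channel (largest span, 154): t = (117 − 205) / (51 − 205) = -88/-154 = 0.57143.
Check on G: (83 − 163)/(22 − 163) = 0.5674 ✓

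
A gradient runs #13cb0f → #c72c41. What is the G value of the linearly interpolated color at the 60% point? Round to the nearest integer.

108

G₁ = 203 (from #13cb0f), G₂ = 44 (from #c72c41).
G = 203 + 0.6 × (44 − 203) = 107.6 → 108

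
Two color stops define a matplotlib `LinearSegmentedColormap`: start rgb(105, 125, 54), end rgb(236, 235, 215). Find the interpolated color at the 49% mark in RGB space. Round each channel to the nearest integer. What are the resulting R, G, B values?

49% corresponds to t = 0.49.
R = 105 + 0.49 × (236 − 105) = 105 + 0.49 × 131 = 169.19 → 169
G = 125 + 0.49 × (235 − 125) = 125 + 0.49 × 110 = 178.9 → 179
B = 54 + 0.49 × (215 − 54) = 54 + 0.49 × 161 = 132.89 → 133

(169, 179, 133)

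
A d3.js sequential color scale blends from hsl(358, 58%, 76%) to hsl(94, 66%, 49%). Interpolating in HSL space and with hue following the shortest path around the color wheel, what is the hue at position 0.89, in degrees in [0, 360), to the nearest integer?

Hue: 94 − 358 = -264°, but |-264| > 180 so the shorter arc goes the other way: Δh = -264 + 360 = 96°.
H = 358 + 0.89 × (96) = 443.44 → 443 → 443 mod 360 = 83°

83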